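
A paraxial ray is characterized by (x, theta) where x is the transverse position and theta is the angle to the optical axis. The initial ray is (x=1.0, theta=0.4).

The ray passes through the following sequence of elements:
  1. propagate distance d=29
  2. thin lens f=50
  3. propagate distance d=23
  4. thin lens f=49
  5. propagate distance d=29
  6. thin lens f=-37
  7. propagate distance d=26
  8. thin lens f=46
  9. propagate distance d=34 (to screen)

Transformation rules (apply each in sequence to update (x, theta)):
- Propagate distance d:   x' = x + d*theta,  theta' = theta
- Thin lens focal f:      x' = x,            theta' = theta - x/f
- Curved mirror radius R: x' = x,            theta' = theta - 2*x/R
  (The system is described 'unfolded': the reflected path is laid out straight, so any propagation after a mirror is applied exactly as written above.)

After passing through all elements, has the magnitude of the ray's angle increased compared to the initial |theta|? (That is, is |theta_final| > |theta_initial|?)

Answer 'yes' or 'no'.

Answer: no

Derivation:
Initial: x=1.0000 theta=0.4000
After 1 (propagate distance d=29): x=12.6000 theta=0.4000
After 2 (thin lens f=50): x=12.6000 theta=0.1480
After 3 (propagate distance d=23): x=16.0040 theta=0.1480
After 4 (thin lens f=49): x=16.0040 theta=-1094/6125 (≈-0.1786)
After 5 (propagate distance d=29): x=132597/12250 (≈10.8242) theta=-1094/6125 (≈-0.1786)
After 6 (thin lens f=-37): x=132597/12250 (≈10.8242) theta=51641/453250 (≈0.1139)
After 7 (propagate distance d=26): x=1249751/90650 (≈13.7866) theta=51641/453250 (≈0.1139)
After 8 (thin lens f=46): x=1249751/90650 (≈13.7866) theta=-168403/906500 (≈-0.1858)
After 9 (propagate distance d=34 (to screen)): x=1692952/226625 (≈7.4703) theta=-168403/906500 (≈-0.1858)
|theta_initial|=0.4000 |theta_final|=168403/906500 (≈0.1858) -> not increased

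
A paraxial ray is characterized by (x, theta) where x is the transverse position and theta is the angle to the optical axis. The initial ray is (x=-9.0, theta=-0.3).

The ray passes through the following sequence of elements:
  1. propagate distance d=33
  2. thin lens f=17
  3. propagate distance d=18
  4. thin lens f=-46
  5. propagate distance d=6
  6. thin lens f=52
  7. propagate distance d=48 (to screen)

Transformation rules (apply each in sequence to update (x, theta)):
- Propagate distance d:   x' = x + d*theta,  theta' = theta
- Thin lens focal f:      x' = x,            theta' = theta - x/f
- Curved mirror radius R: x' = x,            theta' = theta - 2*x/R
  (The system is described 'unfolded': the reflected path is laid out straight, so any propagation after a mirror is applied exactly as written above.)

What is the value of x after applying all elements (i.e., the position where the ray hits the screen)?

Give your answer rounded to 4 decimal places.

Initial: x=-9.0000 theta=-0.3000
After 1 (propagate distance d=33): x=-18.9000 theta=-0.3000
After 2 (thin lens f=17): x=-18.9000 theta=69/85 (≈0.8118)
After 3 (propagate distance d=18): x=-729/170 (≈-4.2882) theta=69/85 (≈0.8118)
After 4 (thin lens f=-46): x=-729/170 (≈-4.2882) theta=5619/7820 (≈0.7185)
After 5 (propagate distance d=6): x=9/391 (≈0.0230) theta=5619/7820 (≈0.7185)
After 6 (thin lens f=52): x=9/391 (≈0.0230) theta=1587/2210 (≈0.7181)
After 7 (propagate distance d=48 (to screen)): x=876609/25415 (≈34.4918) theta=1587/2210 (≈0.7181)
Rounded to 4 decimal places: x = 34.4918

Answer: 34.4918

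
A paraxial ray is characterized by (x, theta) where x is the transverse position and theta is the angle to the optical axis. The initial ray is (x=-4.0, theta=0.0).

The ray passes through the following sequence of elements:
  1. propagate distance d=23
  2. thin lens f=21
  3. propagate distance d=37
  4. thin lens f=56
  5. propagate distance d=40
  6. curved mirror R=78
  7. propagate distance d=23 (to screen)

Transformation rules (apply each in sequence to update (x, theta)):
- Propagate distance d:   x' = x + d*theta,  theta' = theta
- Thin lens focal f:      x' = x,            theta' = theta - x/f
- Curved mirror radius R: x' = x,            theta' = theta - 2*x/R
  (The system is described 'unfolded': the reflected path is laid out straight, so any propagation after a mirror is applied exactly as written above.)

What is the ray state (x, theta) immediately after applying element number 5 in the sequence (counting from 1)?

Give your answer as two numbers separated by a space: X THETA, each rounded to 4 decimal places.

Initial: x=-4.0000 theta=0.0000
After 1 (propagate distance d=23): x=-4.0000 theta=0.0000
After 2 (thin lens f=21): x=-4.0000 theta=4/21 (≈0.1905)
After 3 (propagate distance d=37): x=64/21 (≈3.0476) theta=4/21 (≈0.1905)
After 4 (thin lens f=56): x=64/21 (≈3.0476) theta=20/147 (≈0.1361)
After 5 (propagate distance d=40): x=416/49 (≈8.4898) theta=20/147 (≈0.1361)
Rounded to 4 decimal places: x = 8.4898, theta = 0.1361

Answer: 8.4898 0.1361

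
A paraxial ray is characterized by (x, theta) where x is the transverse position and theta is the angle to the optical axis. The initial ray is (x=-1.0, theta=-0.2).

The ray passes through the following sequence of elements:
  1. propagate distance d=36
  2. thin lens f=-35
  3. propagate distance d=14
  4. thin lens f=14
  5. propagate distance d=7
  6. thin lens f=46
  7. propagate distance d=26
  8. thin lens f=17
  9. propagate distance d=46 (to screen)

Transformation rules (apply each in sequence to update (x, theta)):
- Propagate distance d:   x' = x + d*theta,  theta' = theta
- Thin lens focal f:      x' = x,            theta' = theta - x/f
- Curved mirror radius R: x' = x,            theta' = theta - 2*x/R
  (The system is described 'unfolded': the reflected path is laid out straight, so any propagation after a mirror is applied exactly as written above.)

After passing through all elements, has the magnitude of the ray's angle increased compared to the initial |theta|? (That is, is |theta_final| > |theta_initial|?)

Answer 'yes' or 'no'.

Initial: x=-1.0000 theta=-0.2000
After 1 (propagate distance d=36): x=-8.2000 theta=-0.2000
After 2 (thin lens f=-35): x=-8.2000 theta=-76/175 (≈-0.4343)
After 3 (propagate distance d=14): x=-14.2800 theta=-76/175 (≈-0.4343)
After 4 (thin lens f=14): x=-14.2800 theta=41/70 (≈0.5857)
After 5 (propagate distance d=7): x=-10.1800 theta=41/70 (≈0.5857)
After 6 (thin lens f=46): x=-10.1800 theta=12993/16100 (≈0.8070)
After 7 (propagate distance d=26): x=8696/805 (≈10.8025) theta=12993/16100 (≈0.8070)
After 8 (thin lens f=17): x=8696/805 (≈10.8025) theta=46961/273700 (≈0.1716)
After 9 (propagate distance d=46 (to screen)): x=365489/19550 (≈18.6951) theta=46961/273700 (≈0.1716)
|theta_initial|=0.2000 |theta_final|=46961/273700 (≈0.1716) -> not increased

Answer: no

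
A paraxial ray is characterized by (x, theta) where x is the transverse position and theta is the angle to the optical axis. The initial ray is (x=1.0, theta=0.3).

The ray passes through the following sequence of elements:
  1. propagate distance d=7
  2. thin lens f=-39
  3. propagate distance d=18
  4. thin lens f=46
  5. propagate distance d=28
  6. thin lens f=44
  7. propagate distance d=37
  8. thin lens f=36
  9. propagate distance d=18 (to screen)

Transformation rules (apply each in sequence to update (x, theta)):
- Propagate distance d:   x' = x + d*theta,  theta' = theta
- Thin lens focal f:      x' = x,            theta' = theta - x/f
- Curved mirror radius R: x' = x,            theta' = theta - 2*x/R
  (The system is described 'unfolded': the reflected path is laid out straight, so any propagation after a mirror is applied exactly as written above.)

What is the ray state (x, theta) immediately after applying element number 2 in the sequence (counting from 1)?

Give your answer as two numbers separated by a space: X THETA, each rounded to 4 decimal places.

Answer: 3.1000 0.3795

Derivation:
Initial: x=1.0000 theta=0.3000
After 1 (propagate distance d=7): x=3.1000 theta=0.3000
After 2 (thin lens f=-39): x=3.1000 theta=74/195 (≈0.3795)
Rounded to 4 decimal places: x = 3.1000, theta = 0.3795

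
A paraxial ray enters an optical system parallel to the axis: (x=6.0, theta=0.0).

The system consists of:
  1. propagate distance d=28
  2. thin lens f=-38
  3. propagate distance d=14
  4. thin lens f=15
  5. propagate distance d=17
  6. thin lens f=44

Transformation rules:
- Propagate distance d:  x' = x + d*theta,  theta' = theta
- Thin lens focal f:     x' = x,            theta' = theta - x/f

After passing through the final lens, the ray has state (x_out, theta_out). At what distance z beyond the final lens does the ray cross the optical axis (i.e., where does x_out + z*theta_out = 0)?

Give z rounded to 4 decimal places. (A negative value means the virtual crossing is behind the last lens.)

Initial: x=6.0000 theta=0.0000
After 1 (propagate distance d=28): x=6.0000 theta=0.0000
After 2 (thin lens f=-38): x=6.0000 theta=3/19 (≈0.1579)
After 3 (propagate distance d=14): x=156/19 (≈8.2105) theta=3/19 (≈0.1579)
After 4 (thin lens f=15): x=156/19 (≈8.2105) theta=-37/95 (≈-0.3895)
After 5 (propagate distance d=17): x=151/95 (≈1.5895) theta=-37/95 (≈-0.3895)
After 6 (thin lens f=44): x=151/95 (≈1.5895) theta=-1779/4180 (≈-0.4256)
z_focus = -x_out/theta_out = -(151/95)/(-1779/4180) = 6644/1779 ≈ 3.7347
Rounded to 4 decimal places: z = 3.7347

Answer: 3.7347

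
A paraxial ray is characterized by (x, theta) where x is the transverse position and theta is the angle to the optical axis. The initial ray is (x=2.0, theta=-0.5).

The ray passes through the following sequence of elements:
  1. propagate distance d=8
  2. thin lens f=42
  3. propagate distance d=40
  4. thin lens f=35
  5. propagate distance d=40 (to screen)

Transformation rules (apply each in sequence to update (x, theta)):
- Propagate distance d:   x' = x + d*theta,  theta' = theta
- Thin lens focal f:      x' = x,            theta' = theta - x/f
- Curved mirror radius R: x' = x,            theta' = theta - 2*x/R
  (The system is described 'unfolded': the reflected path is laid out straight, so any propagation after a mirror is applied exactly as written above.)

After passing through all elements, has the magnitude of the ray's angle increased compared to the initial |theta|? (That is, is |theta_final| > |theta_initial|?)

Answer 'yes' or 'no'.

Initial: x=2.0000 theta=-0.5000
After 1 (propagate distance d=8): x=-2.0000 theta=-0.5000
After 2 (thin lens f=42): x=-2.0000 theta=-19/42 (≈-0.4524)
After 3 (propagate distance d=40): x=-422/21 (≈-20.0952) theta=-19/42 (≈-0.4524)
After 4 (thin lens f=35): x=-422/21 (≈-20.0952) theta=179/1470 (≈0.1218)
After 5 (propagate distance d=40 (to screen)): x=-746/49 (≈-15.2245) theta=179/1470 (≈0.1218)
|theta_initial|=0.5000 |theta_final|=179/1470 (≈0.1218) -> not increased

Answer: no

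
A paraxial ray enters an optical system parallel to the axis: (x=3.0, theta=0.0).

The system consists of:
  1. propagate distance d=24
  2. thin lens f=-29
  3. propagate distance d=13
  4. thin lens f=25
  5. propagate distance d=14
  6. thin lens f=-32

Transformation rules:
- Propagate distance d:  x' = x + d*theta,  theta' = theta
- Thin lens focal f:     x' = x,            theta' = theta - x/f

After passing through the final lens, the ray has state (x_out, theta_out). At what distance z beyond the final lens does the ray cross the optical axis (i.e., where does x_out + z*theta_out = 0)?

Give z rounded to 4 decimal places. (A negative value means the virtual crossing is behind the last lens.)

Answer: -96.9552

Derivation:
Initial: x=3.0000 theta=0.0000
After 1 (propagate distance d=24): x=3.0000 theta=0.0000
After 2 (thin lens f=-29): x=3.0000 theta=3/29 (≈0.1034)
After 3 (propagate distance d=13): x=126/29 (≈4.3448) theta=3/29 (≈0.1034)
After 4 (thin lens f=25): x=126/29 (≈4.3448) theta=-51/725 (≈-0.0703)
After 5 (propagate distance d=14): x=3.3600 theta=-51/725 (≈-0.0703)
After 6 (thin lens f=-32): x=3.3600 theta=201/5800 (≈0.0347)
z_focus = -x_out/theta_out = -(3.3600)/(201/5800) = -6496/67 ≈ -96.9552
Rounded to 4 decimal places: z = -96.9552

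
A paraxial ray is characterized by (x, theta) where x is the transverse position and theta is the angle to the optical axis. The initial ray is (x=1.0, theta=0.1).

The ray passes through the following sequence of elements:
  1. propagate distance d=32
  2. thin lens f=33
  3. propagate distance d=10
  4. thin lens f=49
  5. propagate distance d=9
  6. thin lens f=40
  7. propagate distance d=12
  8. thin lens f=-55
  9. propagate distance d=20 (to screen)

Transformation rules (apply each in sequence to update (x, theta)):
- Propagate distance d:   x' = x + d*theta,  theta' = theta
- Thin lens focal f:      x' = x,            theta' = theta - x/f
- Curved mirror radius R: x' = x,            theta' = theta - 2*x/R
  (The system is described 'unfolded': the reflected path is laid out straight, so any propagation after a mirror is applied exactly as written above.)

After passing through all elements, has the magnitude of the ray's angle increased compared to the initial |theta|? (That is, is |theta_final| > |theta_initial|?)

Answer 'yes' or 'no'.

Answer: yes

Derivation:
Initial: x=1.0000 theta=0.1000
After 1 (propagate distance d=32): x=4.2000 theta=0.1000
After 2 (thin lens f=33): x=4.2000 theta=-3/110 (≈-0.0273)
After 3 (propagate distance d=10): x=216/55 (≈3.9273) theta=-3/110 (≈-0.0273)
After 4 (thin lens f=49): x=216/55 (≈3.9273) theta=-579/5390 (≈-0.1074)
After 5 (propagate distance d=9): x=15957/5390 (≈2.9605) theta=-579/5390 (≈-0.1074)
After 6 (thin lens f=40): x=15957/5390 (≈2.9605) theta=-39117/215600 (≈-0.1814)
After 7 (propagate distance d=12): x=42219/53900 (≈0.7833) theta=-39117/215600 (≈-0.1814)
After 8 (thin lens f=-55): x=42219/53900 (≈0.7833) theta=-1982559/11858000 (≈-0.1672)
After 9 (propagate distance d=20 (to screen)): x=-30363/11858 (≈-2.5605) theta=-1982559/11858000 (≈-0.1672)
|theta_initial|=0.1000 |theta_final|=1982559/11858000 (≈0.1672) -> increased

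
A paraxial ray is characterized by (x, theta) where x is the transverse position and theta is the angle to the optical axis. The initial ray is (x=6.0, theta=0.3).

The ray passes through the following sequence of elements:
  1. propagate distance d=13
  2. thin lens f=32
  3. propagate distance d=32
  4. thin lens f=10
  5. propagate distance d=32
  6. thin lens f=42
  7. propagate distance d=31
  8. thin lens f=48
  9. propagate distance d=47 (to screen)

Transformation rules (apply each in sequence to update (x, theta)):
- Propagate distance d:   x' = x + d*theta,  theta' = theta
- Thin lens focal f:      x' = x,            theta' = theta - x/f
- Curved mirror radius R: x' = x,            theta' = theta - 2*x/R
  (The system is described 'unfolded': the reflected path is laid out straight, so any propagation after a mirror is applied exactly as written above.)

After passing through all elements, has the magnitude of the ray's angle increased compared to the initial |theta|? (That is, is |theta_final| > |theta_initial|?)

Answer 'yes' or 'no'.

Answer: no

Derivation:
Initial: x=6.0000 theta=0.3000
After 1 (propagate distance d=13): x=9.9000 theta=0.3000
After 2 (thin lens f=32): x=9.9000 theta=-3/320 (≈-0.0094)
After 3 (propagate distance d=32): x=9.6000 theta=-3/320 (≈-0.0094)
After 4 (thin lens f=10): x=9.6000 theta=-1551/1600 (≈-0.9694)
After 5 (propagate distance d=32): x=-21.4200 theta=-1551/1600 (≈-0.9694)
After 6 (thin lens f=42): x=-21.4200 theta=-147/320 (≈-0.4594)
After 7 (propagate distance d=31): x=-57057/1600 (≈-35.6606) theta=-147/320 (≈-0.4594)
After 8 (thin lens f=48): x=-57057/1600 (≈-35.6606) theta=7259/25600 (≈0.2836)
After 9 (propagate distance d=47 (to screen)): x=-571739/25600 (≈-22.3336) theta=7259/25600 (≈0.2836)
|theta_initial|=0.3000 |theta_final|=7259/25600 (≈0.2836) -> not increased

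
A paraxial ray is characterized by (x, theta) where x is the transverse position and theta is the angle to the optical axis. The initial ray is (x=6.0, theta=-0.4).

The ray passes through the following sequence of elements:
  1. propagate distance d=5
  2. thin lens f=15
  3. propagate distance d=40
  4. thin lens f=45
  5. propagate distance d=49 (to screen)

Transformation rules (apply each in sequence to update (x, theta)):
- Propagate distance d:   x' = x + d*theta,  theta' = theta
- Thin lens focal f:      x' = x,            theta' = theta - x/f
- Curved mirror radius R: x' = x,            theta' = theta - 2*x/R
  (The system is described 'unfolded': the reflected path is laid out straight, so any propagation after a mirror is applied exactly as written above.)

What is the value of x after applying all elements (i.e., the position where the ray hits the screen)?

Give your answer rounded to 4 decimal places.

Initial: x=6.0000 theta=-0.4000
After 1 (propagate distance d=5): x=4.0000 theta=-0.4000
After 2 (thin lens f=15): x=4.0000 theta=-2/3 (≈-0.6667)
After 3 (propagate distance d=40): x=-68/3 (≈-22.6667) theta=-2/3 (≈-0.6667)
After 4 (thin lens f=45): x=-68/3 (≈-22.6667) theta=-22/135 (≈-0.1630)
After 5 (propagate distance d=49 (to screen)): x=-4138/135 (≈-30.6519) theta=-22/135 (≈-0.1630)
Rounded to 4 decimal places: x = -30.6519

Answer: -30.6519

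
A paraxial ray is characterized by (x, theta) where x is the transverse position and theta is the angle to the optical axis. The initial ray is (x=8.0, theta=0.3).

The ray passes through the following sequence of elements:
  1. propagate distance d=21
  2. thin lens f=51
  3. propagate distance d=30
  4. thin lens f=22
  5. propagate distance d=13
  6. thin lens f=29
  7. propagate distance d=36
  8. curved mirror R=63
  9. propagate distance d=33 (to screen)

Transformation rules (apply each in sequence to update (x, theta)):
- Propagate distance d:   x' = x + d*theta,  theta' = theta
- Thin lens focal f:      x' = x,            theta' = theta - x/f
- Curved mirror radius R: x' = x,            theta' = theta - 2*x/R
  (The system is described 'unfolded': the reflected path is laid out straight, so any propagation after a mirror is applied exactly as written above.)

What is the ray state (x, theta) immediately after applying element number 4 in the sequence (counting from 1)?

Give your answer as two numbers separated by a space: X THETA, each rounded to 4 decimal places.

Answer: 14.8882 -0.6571

Derivation:
Initial: x=8.0000 theta=0.3000
After 1 (propagate distance d=21): x=14.3000 theta=0.3000
After 2 (thin lens f=51): x=14.3000 theta=1/51 (≈0.0196)
After 3 (propagate distance d=30): x=2531/170 (≈14.8882) theta=1/51 (≈0.0196)
After 4 (thin lens f=22): x=2531/170 (≈14.8882) theta=-7373/11220 (≈-0.6571)
Rounded to 4 decimal places: x = 14.8882, theta = -0.6571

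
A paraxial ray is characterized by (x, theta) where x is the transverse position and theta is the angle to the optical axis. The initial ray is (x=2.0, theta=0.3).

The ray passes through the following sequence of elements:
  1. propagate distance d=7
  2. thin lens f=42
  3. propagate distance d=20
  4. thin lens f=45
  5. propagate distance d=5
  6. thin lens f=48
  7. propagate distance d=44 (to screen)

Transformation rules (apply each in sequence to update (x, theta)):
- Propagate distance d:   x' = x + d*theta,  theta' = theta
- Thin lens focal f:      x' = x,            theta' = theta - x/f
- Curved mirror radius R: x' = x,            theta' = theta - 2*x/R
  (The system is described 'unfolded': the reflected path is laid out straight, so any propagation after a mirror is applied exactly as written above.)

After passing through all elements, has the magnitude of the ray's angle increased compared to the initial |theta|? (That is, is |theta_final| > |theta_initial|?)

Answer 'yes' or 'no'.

Initial: x=2.0000 theta=0.3000
After 1 (propagate distance d=7): x=4.1000 theta=0.3000
After 2 (thin lens f=42): x=4.1000 theta=17/84 (≈0.2024)
After 3 (propagate distance d=20): x=1711/210 (≈8.1476) theta=17/84 (≈0.2024)
After 4 (thin lens f=45): x=1711/210 (≈8.1476) theta=403/18900 (≈0.0213)
After 5 (propagate distance d=5): x=31201/3780 (≈8.2542) theta=403/18900 (≈0.0213)
After 6 (thin lens f=48): x=31201/3780 (≈8.2542) theta=-19523/129600 (≈-0.1506)
After 7 (propagate distance d=44 (to screen)): x=368789/226800 (≈1.6261) theta=-19523/129600 (≈-0.1506)
|theta_initial|=0.3000 |theta_final|=19523/129600 (≈0.1506) -> not increased

Answer: no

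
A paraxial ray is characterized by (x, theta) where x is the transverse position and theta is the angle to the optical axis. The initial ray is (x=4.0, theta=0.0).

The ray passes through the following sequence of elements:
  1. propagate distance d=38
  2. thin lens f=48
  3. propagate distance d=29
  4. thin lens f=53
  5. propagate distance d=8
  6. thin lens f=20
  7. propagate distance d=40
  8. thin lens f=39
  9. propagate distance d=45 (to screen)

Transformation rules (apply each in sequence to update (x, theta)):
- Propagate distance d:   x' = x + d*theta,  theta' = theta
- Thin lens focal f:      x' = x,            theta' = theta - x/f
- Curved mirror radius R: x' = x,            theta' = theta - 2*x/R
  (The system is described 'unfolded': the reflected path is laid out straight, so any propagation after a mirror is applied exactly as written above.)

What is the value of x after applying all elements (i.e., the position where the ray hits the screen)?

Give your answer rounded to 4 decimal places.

Answer: -5.8182

Derivation:
Initial: x=4.0000 theta=0.0000
After 1 (propagate distance d=38): x=4.0000 theta=0.0000
After 2 (thin lens f=48): x=4.0000 theta=-1/12 (≈-0.0833)
After 3 (propagate distance d=29): x=19/12 (≈1.5833) theta=-1/12 (≈-0.0833)
After 4 (thin lens f=53): x=19/12 (≈1.5833) theta=-6/53 (≈-0.1132)
After 5 (propagate distance d=8): x=431/636 (≈0.6777) theta=-6/53 (≈-0.1132)
After 6 (thin lens f=20): x=431/636 (≈0.6777) theta=-1871/12720 (≈-0.1471)
After 7 (propagate distance d=40): x=-3311/636 (≈-5.2060) theta=-1871/12720 (≈-0.1471)
After 8 (thin lens f=39): x=-3311/636 (≈-5.2060) theta=-6749/496080 (≈-0.0136)
After 9 (propagate distance d=45 (to screen)): x=-192419/33072 (≈-5.8182) theta=-6749/496080 (≈-0.0136)
Rounded to 4 decimal places: x = -5.8182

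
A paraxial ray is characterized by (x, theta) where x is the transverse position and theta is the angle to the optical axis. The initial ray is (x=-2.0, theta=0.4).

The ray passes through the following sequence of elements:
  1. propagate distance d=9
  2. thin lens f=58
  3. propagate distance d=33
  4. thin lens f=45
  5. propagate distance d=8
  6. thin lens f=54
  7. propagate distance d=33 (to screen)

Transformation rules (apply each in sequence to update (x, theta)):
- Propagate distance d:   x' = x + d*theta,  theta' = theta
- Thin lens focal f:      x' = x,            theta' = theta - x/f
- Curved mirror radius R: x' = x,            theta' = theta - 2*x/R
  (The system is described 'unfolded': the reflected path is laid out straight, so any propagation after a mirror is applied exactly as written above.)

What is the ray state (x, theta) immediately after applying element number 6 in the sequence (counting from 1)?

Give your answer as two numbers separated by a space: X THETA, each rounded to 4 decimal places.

Initial: x=-2.0000 theta=0.4000
After 1 (propagate distance d=9): x=1.6000 theta=0.4000
After 2 (thin lens f=58): x=1.6000 theta=54/145 (≈0.3724)
After 3 (propagate distance d=33): x=2014/145 (≈13.8897) theta=54/145 (≈0.3724)
After 4 (thin lens f=45): x=2014/145 (≈13.8897) theta=416/6525 (≈0.0638)
After 5 (propagate distance d=8): x=93958/6525 (≈14.3997) theta=416/6525 (≈0.0638)
After 6 (thin lens f=54): x=93958/6525 (≈14.3997) theta=-35747/176175 (≈-0.2029)
Rounded to 4 decimal places: x = 14.3997, theta = -0.2029

Answer: 14.3997 -0.2029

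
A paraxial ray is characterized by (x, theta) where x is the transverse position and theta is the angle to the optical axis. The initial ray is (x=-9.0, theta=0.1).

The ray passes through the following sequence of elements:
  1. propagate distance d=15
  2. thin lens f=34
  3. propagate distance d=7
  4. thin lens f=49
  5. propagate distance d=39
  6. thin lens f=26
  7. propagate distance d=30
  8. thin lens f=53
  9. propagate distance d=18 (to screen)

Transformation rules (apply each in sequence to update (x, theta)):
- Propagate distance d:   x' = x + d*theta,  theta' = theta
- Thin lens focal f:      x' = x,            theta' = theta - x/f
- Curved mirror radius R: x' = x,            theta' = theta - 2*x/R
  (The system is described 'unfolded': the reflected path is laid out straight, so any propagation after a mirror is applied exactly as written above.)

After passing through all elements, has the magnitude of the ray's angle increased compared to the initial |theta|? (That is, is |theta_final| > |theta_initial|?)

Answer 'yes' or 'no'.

Answer: yes

Derivation:
Initial: x=-9.0000 theta=0.1000
After 1 (propagate distance d=15): x=-7.5000 theta=0.1000
After 2 (thin lens f=34): x=-7.5000 theta=109/340 (≈0.3206)
After 3 (propagate distance d=7): x=-1787/340 (≈-5.2559) theta=109/340 (≈0.3206)
After 4 (thin lens f=49): x=-1787/340 (≈-5.2559) theta=1782/4165 (≈0.4279)
After 5 (propagate distance d=39): x=190429/16660 (≈11.4303) theta=1782/4165 (≈0.4279)
After 6 (thin lens f=26): x=190429/16660 (≈11.4303) theta=-5101/433160 (≈-0.0118)
After 7 (propagate distance d=30): x=1199531/108290 (≈11.0770) theta=-5101/433160 (≈-0.0118)
After 8 (thin lens f=53): x=1199531/108290 (≈11.0770) theta=-5068477/22957480 (≈-0.2208)
After 9 (propagate distance d=18 (to screen)): x=81533993/11478740 (≈7.1030) theta=-5068477/22957480 (≈-0.2208)
|theta_initial|=0.1000 |theta_final|=5068477/22957480 (≈0.2208) -> increased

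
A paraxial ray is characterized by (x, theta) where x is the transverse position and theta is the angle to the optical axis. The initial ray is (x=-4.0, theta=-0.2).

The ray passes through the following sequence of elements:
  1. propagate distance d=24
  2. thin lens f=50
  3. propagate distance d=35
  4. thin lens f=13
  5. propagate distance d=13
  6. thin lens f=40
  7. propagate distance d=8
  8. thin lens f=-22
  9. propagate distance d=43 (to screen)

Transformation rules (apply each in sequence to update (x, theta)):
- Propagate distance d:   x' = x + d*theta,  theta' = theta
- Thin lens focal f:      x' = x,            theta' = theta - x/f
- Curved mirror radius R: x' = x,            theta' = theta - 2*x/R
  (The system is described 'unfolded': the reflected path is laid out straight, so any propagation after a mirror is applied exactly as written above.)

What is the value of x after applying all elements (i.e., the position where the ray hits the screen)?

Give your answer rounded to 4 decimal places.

Initial: x=-4.0000 theta=-0.2000
After 1 (propagate distance d=24): x=-8.8000 theta=-0.2000
After 2 (thin lens f=50): x=-8.8000 theta=-0.0240
After 3 (propagate distance d=35): x=-9.6400 theta=-0.0240
After 4 (thin lens f=13): x=-9.6400 theta=1166/1625 (≈0.7175)
After 5 (propagate distance d=13): x=-0.3120 theta=1166/1625 (≈0.7175)
After 6 (thin lens f=40): x=-0.3120 theta=47147/65000 (≈0.7253)
After 7 (propagate distance d=8): x=44612/8125 (≈5.4907) theta=47147/65000 (≈0.7253)
After 8 (thin lens f=-22): x=44612/8125 (≈5.4907) theta=139413/143000 (≈0.9749)
After 9 (propagate distance d=43 (to screen)): x=33899651/715000 (≈47.4121) theta=139413/143000 (≈0.9749)
Rounded to 4 decimal places: x = 47.4121

Answer: 47.4121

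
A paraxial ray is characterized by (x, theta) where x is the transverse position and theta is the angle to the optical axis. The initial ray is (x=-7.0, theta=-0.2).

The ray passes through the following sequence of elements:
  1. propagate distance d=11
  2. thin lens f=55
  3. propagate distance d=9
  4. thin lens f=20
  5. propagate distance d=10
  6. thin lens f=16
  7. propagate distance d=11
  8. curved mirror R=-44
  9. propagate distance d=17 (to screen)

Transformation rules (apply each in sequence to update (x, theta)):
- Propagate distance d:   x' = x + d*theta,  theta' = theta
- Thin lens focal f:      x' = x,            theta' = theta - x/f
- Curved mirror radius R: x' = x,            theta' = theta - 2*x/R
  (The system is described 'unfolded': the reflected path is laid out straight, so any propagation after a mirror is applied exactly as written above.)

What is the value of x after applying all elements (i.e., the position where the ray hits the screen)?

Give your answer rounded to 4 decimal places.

Initial: x=-7.0000 theta=-0.2000
After 1 (propagate distance d=11): x=-9.2000 theta=-0.2000
After 2 (thin lens f=55): x=-9.2000 theta=-9/275 (≈-0.0327)
After 3 (propagate distance d=9): x=-2611/275 (≈-9.4945) theta=-9/275 (≈-0.0327)
After 4 (thin lens f=20): x=-2611/275 (≈-9.4945) theta=0.4420
After 5 (propagate distance d=10): x=-2791/550 (≈-5.0745) theta=0.4420
After 6 (thin lens f=16): x=-2791/550 (≈-5.0745) theta=33403/44000 (≈0.7592)
After 7 (propagate distance d=11): x=144153/44000 (≈3.2762) theta=33403/44000 (≈0.7592)
After 8 (curved mirror R=-44): x=144153/44000 (≈3.2762) theta=879019/968000 (≈0.9081)
After 9 (propagate distance d=17 (to screen)): x=18114689/968000 (≈18.7135) theta=879019/968000 (≈0.9081)
Rounded to 4 decimal places: x = 18.7135

Answer: 18.7135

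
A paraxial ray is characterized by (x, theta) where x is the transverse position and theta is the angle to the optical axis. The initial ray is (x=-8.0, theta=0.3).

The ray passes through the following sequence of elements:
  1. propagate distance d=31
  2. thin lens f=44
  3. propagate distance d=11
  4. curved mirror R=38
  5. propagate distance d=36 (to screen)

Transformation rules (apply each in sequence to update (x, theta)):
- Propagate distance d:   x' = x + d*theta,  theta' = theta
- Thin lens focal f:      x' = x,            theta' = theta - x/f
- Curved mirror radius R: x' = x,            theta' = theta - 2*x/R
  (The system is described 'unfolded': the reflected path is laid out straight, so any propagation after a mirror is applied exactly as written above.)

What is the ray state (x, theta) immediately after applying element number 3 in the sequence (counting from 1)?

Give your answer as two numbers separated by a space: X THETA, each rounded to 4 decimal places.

Initial: x=-8.0000 theta=0.3000
After 1 (propagate distance d=31): x=1.3000 theta=0.3000
After 2 (thin lens f=44): x=1.3000 theta=119/440 (≈0.2705)
After 3 (propagate distance d=11): x=4.2750 theta=119/440 (≈0.2705)
Rounded to 4 decimal places: x = 4.2750, theta = 0.2705

Answer: 4.2750 0.2705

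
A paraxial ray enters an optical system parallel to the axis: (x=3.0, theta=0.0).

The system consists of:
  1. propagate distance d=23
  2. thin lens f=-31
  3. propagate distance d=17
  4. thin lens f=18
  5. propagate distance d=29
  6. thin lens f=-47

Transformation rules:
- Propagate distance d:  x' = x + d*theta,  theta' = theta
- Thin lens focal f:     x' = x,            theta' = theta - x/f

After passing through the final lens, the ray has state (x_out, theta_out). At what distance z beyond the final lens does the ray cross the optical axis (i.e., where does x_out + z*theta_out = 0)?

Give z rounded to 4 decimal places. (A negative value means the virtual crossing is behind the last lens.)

Answer: -0.1992

Derivation:
Initial: x=3.0000 theta=0.0000
After 1 (propagate distance d=23): x=3.0000 theta=0.0000
After 2 (thin lens f=-31): x=3.0000 theta=3/31 (≈0.0968)
After 3 (propagate distance d=17): x=144/31 (≈4.6452) theta=3/31 (≈0.0968)
After 4 (thin lens f=18): x=144/31 (≈4.6452) theta=-5/31 (≈-0.1613)
After 5 (propagate distance d=29): x=-1/31 (≈-0.0323) theta=-5/31 (≈-0.1613)
After 6 (thin lens f=-47): x=-1/31 (≈-0.0323) theta=-236/1457 (≈-0.1620)
z_focus = -x_out/theta_out = -(-1/31)/(-236/1457) = -47/236 ≈ -0.1992
Rounded to 4 decimal places: z = -0.1992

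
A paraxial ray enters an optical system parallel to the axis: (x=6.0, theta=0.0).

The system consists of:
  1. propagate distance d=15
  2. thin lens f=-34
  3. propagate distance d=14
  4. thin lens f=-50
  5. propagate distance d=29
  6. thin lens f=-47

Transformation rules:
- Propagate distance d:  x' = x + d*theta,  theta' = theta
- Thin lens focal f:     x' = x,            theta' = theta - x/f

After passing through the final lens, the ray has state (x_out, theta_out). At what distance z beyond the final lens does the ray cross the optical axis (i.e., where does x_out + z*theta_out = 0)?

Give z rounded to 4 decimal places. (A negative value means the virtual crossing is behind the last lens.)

Initial: x=6.0000 theta=0.0000
After 1 (propagate distance d=15): x=6.0000 theta=0.0000
After 2 (thin lens f=-34): x=6.0000 theta=3/17 (≈0.1765)
After 3 (propagate distance d=14): x=144/17 (≈8.4706) theta=3/17 (≈0.1765)
After 4 (thin lens f=-50): x=144/17 (≈8.4706) theta=147/425 (≈0.3459)
After 5 (propagate distance d=29): x=7863/425 (≈18.5012) theta=147/425 (≈0.3459)
After 6 (thin lens f=-47): x=7863/425 (≈18.5012) theta=14772/19975 (≈0.7395)
z_focus = -x_out/theta_out = -(7863/425)/(14772/19975) = -123187/4924 ≈ -25.0177
Rounded to 4 decimal places: z = -25.0177

Answer: -25.0177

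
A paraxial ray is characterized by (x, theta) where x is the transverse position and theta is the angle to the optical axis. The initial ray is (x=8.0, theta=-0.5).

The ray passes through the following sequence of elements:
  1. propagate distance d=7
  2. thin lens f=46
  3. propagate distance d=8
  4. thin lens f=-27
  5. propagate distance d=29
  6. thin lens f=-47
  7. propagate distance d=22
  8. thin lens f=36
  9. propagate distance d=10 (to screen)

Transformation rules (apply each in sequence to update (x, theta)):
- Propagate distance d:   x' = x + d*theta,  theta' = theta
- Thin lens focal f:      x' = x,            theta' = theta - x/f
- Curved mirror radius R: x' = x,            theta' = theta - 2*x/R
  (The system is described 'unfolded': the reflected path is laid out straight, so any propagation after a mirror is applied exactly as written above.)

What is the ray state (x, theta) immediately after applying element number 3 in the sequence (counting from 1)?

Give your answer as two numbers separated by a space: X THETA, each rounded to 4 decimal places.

Initial: x=8.0000 theta=-0.5000
After 1 (propagate distance d=7): x=4.5000 theta=-0.5000
After 2 (thin lens f=46): x=4.5000 theta=-55/92 (≈-0.5978)
After 3 (propagate distance d=8): x=-13/46 (≈-0.2826) theta=-55/92 (≈-0.5978)
Rounded to 4 decimal places: x = -0.2826, theta = -0.5978

Answer: -0.2826 -0.5978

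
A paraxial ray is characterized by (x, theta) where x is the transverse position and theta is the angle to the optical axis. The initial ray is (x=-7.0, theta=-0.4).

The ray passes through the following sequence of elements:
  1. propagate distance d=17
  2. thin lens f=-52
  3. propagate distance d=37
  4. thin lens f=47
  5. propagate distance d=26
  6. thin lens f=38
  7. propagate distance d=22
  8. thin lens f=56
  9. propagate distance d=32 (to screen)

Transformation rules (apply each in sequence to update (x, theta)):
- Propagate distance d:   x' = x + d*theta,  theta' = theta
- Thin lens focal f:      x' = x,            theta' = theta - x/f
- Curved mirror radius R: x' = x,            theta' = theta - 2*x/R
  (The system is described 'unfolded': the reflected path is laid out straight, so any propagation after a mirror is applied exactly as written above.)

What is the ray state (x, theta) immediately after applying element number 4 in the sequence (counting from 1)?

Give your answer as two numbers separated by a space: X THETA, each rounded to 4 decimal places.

Answer: -38.4192 0.1520

Derivation:
Initial: x=-7.0000 theta=-0.4000
After 1 (propagate distance d=17): x=-13.8000 theta=-0.4000
After 2 (thin lens f=-52): x=-13.8000 theta=-173/260 (≈-0.6654)
After 3 (propagate distance d=37): x=-9989/260 (≈-38.4192) theta=-173/260 (≈-0.6654)
After 4 (thin lens f=47): x=-9989/260 (≈-38.4192) theta=929/6110 (≈0.1520)
Rounded to 4 decimal places: x = -38.4192, theta = 0.1520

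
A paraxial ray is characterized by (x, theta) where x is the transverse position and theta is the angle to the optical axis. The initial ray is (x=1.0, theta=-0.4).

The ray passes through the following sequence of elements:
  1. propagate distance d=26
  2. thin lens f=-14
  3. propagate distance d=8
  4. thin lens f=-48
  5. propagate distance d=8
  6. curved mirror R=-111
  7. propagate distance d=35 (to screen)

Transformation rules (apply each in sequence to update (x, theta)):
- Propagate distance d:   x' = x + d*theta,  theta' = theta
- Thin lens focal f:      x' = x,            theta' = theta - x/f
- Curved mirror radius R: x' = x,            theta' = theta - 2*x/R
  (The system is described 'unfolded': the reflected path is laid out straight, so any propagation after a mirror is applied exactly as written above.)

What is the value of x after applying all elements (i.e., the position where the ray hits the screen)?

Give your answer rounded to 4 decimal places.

Initial: x=1.0000 theta=-0.4000
After 1 (propagate distance d=26): x=-9.4000 theta=-0.4000
After 2 (thin lens f=-14): x=-9.4000 theta=-15/14 (≈-1.0714)
After 3 (propagate distance d=8): x=-629/35 (≈-17.9714) theta=-15/14 (≈-1.0714)
After 4 (thin lens f=-48): x=-629/35 (≈-17.9714) theta=-347/240 (≈-1.4458)
After 5 (propagate distance d=8): x=-6203/210 (≈-29.5381) theta=-347/240 (≈-1.4458)
After 6 (curved mirror R=-111): x=-6203/210 (≈-29.5381) theta=-368867/186480 (≈-1.9781)
After 7 (propagate distance d=35 (to screen)): x=-18418609/186480 (≈-98.7699) theta=-368867/186480 (≈-1.9781)
Rounded to 4 decimal places: x = -98.7699

Answer: -98.7699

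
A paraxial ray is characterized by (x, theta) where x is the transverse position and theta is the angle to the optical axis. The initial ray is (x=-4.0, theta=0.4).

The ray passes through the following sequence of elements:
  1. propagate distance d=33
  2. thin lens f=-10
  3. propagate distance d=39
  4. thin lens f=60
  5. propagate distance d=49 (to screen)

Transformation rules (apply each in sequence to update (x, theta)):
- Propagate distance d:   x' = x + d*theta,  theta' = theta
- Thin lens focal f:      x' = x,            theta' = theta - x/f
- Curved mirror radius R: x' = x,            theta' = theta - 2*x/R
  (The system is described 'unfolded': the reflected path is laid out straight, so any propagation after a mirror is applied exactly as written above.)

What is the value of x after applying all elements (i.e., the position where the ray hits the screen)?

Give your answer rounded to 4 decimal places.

Answer: 75.8047

Derivation:
Initial: x=-4.0000 theta=0.4000
After 1 (propagate distance d=33): x=9.2000 theta=0.4000
After 2 (thin lens f=-10): x=9.2000 theta=1.3200
After 3 (propagate distance d=39): x=60.6800 theta=1.3200
After 4 (thin lens f=60): x=60.6800 theta=463/1500 (≈0.3087)
After 5 (propagate distance d=49 (to screen)): x=113707/1500 (≈75.8047) theta=463/1500 (≈0.3087)
Rounded to 4 decimal places: x = 75.8047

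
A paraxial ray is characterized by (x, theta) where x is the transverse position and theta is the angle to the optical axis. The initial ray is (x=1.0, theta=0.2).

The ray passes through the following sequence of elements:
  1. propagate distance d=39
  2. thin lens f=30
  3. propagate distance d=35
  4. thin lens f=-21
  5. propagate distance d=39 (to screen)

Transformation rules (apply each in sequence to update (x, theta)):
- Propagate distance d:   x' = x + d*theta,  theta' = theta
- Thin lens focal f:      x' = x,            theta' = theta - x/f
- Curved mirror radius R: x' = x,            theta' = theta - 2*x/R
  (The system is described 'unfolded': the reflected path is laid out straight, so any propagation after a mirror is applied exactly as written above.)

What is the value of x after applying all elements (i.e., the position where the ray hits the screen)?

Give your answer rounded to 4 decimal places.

Initial: x=1.0000 theta=0.2000
After 1 (propagate distance d=39): x=8.8000 theta=0.2000
After 2 (thin lens f=30): x=8.8000 theta=-7/75 (≈-0.0933)
After 3 (propagate distance d=35): x=83/15 (≈5.5333) theta=-7/75 (≈-0.0933)
After 4 (thin lens f=-21): x=83/15 (≈5.5333) theta=268/1575 (≈0.1702)
After 5 (propagate distance d=39 (to screen)): x=6389/525 (≈12.1695) theta=268/1575 (≈0.1702)
Rounded to 4 decimal places: x = 12.1695

Answer: 12.1695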